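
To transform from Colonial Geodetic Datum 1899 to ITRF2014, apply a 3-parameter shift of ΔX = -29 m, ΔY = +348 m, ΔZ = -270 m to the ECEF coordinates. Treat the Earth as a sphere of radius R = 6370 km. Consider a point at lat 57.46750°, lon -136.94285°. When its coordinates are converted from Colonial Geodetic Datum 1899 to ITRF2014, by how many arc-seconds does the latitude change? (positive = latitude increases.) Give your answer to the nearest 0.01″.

sin φ = 0.843087, cos φ = 0.537778, sin λ = -0.682728, cos λ = -0.730673.
North component: ΔN = −sin φ cos λ·ΔX − sin φ sin λ·ΔY + cos φ·ΔZ = −(0.843087)(-0.730673)(-29) − (0.843087)(-0.682728)(348) + (0.537778)(-270) = 37.24 m.
1° of latitude spans πR/180 = 111177 m, so Δφ = 37.24 / 111177 × 3600 = 1.206″.

Δφ = 1.21″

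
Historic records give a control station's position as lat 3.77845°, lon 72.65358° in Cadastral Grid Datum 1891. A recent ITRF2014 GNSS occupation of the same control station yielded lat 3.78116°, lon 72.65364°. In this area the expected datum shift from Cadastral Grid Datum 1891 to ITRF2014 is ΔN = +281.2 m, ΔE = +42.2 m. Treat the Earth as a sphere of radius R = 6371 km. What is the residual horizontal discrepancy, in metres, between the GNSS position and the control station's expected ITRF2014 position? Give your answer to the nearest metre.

Observed coordinate differences: Δφ = +0.00271°, Δλ = +0.00006°.
Converting to metres (1° lat = 111195 m, cos φ = 0.997826): observed ΔN = 301.3 m, observed ΔE = 6.7 m.
Subtracting the expected shift leaves a residual of 301.3 − (281.2) = 20.1 m north and 6.7 − (42.2) = -35.5 m east.
Residual distance = √(20.1² + (-35.5)²) = 40.9 m.

41 m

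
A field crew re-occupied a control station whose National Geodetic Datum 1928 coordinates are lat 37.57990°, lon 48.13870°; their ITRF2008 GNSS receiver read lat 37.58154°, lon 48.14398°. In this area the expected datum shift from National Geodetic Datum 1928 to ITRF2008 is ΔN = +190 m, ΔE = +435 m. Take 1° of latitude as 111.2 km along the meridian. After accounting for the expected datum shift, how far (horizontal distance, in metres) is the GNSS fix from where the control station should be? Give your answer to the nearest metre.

Observed coordinate differences: Δφ = +0.00164°, Δλ = +0.00528°.
Converting to metres (1° lat = 111200 m, cos φ = 0.792504): observed ΔN = 182.4 m, observed ΔE = 465.3 m.
Subtracting the expected shift leaves a residual of 182.4 − (190) = -7.6 m north and 465.3 − (435) = 30.3 m east.
Residual distance = √((-7.6)² + 30.3²) = 31.3 m.

31 m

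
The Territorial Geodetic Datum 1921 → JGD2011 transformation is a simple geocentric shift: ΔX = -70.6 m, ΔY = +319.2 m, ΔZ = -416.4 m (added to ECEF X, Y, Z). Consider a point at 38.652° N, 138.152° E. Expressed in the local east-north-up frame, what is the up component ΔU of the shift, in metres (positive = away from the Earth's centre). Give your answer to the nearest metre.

ΔU = -53 m

At φ = 38.652°, λ = 138.152°: sin φ = 0.624589, cos φ = 0.780954, sin λ = 0.667157, cos λ = -0.744917.
ΔU = cos φ cos λ·ΔX + cos φ sin λ·ΔY + sin φ·ΔZ = (0.780954)(-0.744917)(-70.6) + (0.780954)(0.667157)(319.2) + (0.624589)(-416.4) = -52.70 m.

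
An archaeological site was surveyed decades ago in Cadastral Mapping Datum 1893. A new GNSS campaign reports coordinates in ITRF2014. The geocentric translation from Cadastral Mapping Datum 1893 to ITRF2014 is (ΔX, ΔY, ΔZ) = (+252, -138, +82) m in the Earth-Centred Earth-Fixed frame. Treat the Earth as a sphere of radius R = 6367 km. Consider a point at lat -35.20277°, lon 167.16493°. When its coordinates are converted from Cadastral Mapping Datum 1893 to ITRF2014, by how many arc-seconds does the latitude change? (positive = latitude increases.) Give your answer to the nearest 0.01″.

Δφ = -2.99″

sin φ = -0.576472, cos φ = 0.817117, sin λ = 0.222145, cos λ = -0.975014.
North component: ΔN = −sin φ cos λ·ΔX − sin φ sin λ·ΔY + cos φ·ΔZ = −(-0.576472)(-0.975014)(252) − (-0.576472)(0.222145)(-138) + (0.817117)(82) = -92.31 m.
1° of latitude spans πR/180 = 111125 m, so Δφ = -92.31 / 111125 × 3600 = -2.990″.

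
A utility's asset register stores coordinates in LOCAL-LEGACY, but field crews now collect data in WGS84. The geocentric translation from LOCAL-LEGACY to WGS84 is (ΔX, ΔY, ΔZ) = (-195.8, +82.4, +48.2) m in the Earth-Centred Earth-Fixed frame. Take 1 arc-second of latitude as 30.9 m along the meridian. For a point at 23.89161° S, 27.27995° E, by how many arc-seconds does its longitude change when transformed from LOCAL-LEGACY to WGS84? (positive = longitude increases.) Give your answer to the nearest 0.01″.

sin φ = -0.405008, cos φ = 0.914313, sin λ = 0.458339, cos λ = 0.888778.
East component: ΔE = −sin λ·ΔX + cos λ·ΔY = −(0.458339)(-195.8) + (0.888778)(82.4) = 162.98 m.
1° of latitude spans 3600 × 30.90 = 111240 m; at latitude φ, 1° of longitude spans that × cos φ = 101708.2 m, so Δλ = 162.98 / 101708.2 × 3600 = 5.769″.

Δλ = 5.77″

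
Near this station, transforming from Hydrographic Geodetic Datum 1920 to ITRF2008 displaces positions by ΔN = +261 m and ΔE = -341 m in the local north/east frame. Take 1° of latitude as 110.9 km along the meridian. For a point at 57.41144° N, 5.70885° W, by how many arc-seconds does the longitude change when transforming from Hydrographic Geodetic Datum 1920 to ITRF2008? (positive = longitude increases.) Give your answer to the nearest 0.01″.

At latitude 57.41144°, cos φ = 0.538603.
1° of longitude at this latitude = 110.9 × cos φ = 59.73 km, so Δλ = -341.0 / 59731.0 = -0.0057089° = -20.552″.

Δλ = -20.55″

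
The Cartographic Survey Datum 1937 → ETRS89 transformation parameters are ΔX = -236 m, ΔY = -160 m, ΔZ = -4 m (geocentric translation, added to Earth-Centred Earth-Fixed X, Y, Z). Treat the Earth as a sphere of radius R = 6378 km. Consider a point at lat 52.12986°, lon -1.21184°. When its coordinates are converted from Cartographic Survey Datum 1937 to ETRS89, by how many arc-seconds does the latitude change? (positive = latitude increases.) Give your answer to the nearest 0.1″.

sin φ = 0.789404, cos φ = 0.613874, sin λ = -0.021149, cos λ = 0.999776.
North component: ΔN = −sin φ cos λ·ΔX − sin φ sin λ·ΔY + cos φ·ΔZ = −(0.789404)(0.999776)(-236) − (0.789404)(-0.021149)(-160) + (0.613874)(-4) = 181.13 m.
1° of latitude spans πR/180 = 111317 m, so Δφ = 181.13 / 111317 × 3600 = 5.858″.

Δφ = 5.9″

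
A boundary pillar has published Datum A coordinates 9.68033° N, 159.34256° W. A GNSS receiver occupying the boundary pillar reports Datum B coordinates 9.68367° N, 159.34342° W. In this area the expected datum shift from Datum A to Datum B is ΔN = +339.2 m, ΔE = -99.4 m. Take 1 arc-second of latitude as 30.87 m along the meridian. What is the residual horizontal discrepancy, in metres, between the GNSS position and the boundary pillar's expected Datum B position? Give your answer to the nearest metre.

32 m

Observed coordinate differences: Δφ = +0.00334°, Δλ = -0.00086°.
Converting to metres (1° lat = 111132 m, cos φ = 0.985761): observed ΔN = 371.2 m, observed ΔE = -94.2 m.
Subtracting the expected shift leaves a residual of 371.2 − (339.2) = 32.0 m north and -94.2 − (-99.4) = 5.2 m east.
Residual distance = √(32.0² + 5.2²) = 32.4 m.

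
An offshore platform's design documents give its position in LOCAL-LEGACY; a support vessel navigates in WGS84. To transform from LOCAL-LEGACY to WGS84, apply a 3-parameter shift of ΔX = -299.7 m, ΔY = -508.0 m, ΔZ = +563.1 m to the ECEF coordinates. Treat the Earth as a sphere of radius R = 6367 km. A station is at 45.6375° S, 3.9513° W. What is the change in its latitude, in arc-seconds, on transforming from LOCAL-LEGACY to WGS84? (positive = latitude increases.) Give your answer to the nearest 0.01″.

sin φ = -0.714930, cos φ = 0.699196, sin λ = -0.068909, cos λ = 0.997623.
North component: ΔN = −sin φ cos λ·ΔX − sin φ sin λ·ΔY + cos φ·ΔZ = −(-0.714930)(0.997623)(-299.7) − (-0.714930)(-0.068909)(-508.0) + (0.699196)(563.1) = 204.99 m.
1° of latitude spans πR/180 = 111125 m, so Δφ = 204.99 / 111125 × 3600 = 6.641″.

Δφ = 6.64″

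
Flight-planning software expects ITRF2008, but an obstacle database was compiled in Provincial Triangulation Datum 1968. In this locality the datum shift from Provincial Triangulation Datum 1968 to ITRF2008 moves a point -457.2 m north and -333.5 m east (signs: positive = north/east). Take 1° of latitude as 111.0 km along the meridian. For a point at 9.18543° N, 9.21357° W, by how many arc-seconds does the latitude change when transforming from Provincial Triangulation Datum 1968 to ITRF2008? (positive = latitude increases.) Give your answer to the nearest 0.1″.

1° of latitude = 111.0 km, so Δφ = -457.2 / 111000 = -0.0041189° = -14.828″.

Δφ = -14.8″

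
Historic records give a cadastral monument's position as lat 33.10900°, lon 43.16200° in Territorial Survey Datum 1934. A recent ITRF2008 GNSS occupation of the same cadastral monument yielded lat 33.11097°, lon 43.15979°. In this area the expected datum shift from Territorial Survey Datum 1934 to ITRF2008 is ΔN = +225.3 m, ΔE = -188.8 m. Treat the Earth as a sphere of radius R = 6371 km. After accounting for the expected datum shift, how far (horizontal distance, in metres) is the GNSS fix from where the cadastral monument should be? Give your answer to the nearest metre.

18 m

Observed coordinate differences: Δφ = +0.00197°, Δλ = -0.00221°.
Converting to metres (1° lat = 111195 m, cos φ = 0.837633): observed ΔN = 219.1 m, observed ΔE = -205.8 m.
Subtracting the expected shift leaves a residual of 219.1 − (225.3) = -6.2 m north and -205.8 − (-188.8) = -17.0 m east.
Residual distance = √((-6.2)² + (-17.0)²) = 18.1 m.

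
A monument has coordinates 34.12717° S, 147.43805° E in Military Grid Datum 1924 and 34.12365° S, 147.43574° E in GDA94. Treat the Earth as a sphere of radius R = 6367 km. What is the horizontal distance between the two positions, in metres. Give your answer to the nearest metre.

445 m

Δφ = -34.12365° − -34.12717° = +0.00352°; Δλ = 147.43574° − 147.43805° = -0.00231°.
1° along a meridian = πR/180 = 111125 m.
ΔN = Δφ × 111125 = 391.2 m; ΔE = Δλ × 111125 × cos(-34.12717°) = -0.00231 × 111125 × 0.827794 = -212.5 m.
Distance = √(ΔE² + ΔN²) = √((-212.5)² + 391.2²) = 445.2 m.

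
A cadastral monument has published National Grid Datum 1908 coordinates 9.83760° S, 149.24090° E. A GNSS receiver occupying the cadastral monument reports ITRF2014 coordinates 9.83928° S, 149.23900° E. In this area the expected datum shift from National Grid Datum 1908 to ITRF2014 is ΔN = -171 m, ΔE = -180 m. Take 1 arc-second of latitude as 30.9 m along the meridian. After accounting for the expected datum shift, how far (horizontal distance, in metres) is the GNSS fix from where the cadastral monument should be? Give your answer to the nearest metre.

Observed coordinate differences: Δφ = -0.00168°, Δλ = -0.00190°.
Converting to metres (1° lat = 111240 m, cos φ = 0.985296): observed ΔN = -186.9 m, observed ΔE = -208.2 m.
Subtracting the expected shift leaves a residual of -186.9 − (-171) = -15.9 m north and -208.2 − (-180) = -28.2 m east.
Residual distance = √((-15.9)² + (-28.2)²) = 32.4 m.

32 m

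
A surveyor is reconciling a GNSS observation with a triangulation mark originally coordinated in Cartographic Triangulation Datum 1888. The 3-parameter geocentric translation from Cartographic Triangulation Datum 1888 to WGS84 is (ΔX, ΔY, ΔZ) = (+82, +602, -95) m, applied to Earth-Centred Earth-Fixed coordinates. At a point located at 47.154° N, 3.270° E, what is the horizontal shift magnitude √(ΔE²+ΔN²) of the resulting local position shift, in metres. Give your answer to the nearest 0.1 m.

At φ = 47.154°, λ = 3.270°: sin φ = 0.733184, cos φ = 0.680030, sin λ = 0.057041, cos λ = 0.998372.
ΔE = −sin λ·ΔX + cos λ·ΔY = −(0.057041)·(82) + (0.998372)·(602) = 596.34 m.
ΔN = −sin φ cos λ·ΔX − sin φ sin λ·ΔY + cos φ·ΔZ = −(0.733184)(0.998372)(82) − (0.733184)(0.057041)(602) + (0.680030)(-95) = -149.80 m.
Horizontal magnitude = √(ΔE² + ΔN²) = √(596.34² + (-149.80)²) = 614.87 m.

614.9 m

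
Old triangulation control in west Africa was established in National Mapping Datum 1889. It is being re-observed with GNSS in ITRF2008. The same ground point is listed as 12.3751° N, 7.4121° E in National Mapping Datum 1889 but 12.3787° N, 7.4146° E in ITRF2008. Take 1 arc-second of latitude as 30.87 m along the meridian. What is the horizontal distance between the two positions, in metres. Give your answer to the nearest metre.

Δφ = 12.3787° − 12.3751° = +0.0036°; Δλ = 7.4146° − 7.4121° = +0.0025°.
1° of latitude = 3600 × 30.87 = 111132 m.
ΔN = Δφ × 111132 = 400.1 m; ΔE = Δλ × 111132 × cos(12.3751°) = +0.0025 × 111132 × 0.976766 = 271.4 m.
Distance = √(ΔE² + ΔN²) = √(271.4² + 400.1²) = 483.4 m.

483 m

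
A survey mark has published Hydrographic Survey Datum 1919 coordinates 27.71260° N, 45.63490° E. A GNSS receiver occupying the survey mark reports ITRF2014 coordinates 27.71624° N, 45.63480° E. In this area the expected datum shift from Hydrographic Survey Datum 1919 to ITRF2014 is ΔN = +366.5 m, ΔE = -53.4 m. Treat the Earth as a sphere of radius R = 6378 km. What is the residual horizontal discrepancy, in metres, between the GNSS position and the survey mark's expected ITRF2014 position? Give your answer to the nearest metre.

58 m

Observed coordinate differences: Δφ = +0.00364°, Δλ = -0.00010°.
Converting to metres (1° lat = 111317 m, cos φ = 0.885291): observed ΔN = 405.2 m, observed ΔE = -9.9 m.
Subtracting the expected shift leaves a residual of 405.2 − (366.5) = 38.7 m north and -9.9 − (-53.4) = 43.5 m east.
Residual distance = √(38.7² + 43.5²) = 58.3 m.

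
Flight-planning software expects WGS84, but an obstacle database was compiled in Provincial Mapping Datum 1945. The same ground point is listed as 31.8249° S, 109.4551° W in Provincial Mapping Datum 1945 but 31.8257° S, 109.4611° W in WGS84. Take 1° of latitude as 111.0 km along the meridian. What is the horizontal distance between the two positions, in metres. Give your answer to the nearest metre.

573 m

Δφ = -31.8257° − -31.8249° = -0.0008°; Δλ = -109.4611° − -109.4551° = -0.0060°.
ΔN = Δφ × 111000 = -88.8 m; ΔE = Δλ × 111000 × cos(-31.8249°) = -0.0060 × 111000 × 0.849664 = -565.9 m.
Distance = √(ΔE² + ΔN²) = √((-565.9)² + (-88.8)²) = 572.8 m.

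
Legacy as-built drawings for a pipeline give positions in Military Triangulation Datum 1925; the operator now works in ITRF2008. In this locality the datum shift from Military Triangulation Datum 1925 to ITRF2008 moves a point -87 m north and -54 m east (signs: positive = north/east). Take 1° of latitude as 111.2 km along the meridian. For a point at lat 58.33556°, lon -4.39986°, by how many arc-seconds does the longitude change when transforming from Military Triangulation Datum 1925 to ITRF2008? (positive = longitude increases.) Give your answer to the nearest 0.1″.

At latitude 58.33556°, cos φ = 0.524944.
1° of longitude at this latitude = 111.2 × cos φ = 58.37 km, so Δλ = -54.0 / 58373.7 = -0.0009251° = -3.330″.

Δλ = -3.3″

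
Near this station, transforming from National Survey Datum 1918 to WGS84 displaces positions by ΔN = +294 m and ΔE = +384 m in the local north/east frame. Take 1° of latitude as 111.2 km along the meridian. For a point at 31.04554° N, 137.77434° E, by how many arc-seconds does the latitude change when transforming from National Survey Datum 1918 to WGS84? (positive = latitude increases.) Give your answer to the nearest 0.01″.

1° of latitude = 111.2 km, so Δφ = 294.0 / 111200 = 0.0026439° = 9.518″.

Δφ = 9.52″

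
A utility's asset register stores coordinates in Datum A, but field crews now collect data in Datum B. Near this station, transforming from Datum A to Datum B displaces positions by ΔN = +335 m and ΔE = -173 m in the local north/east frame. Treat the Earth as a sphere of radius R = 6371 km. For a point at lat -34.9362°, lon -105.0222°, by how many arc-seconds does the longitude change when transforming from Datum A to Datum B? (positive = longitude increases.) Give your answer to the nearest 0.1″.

Δλ = -6.8″

At latitude -34.9362°, cos φ = 0.819790.
One radian of longitude at latitude φ spans R cos φ, so Δλ = ΔE / (R cos φ) = -173.0 / (6371000 × 0.819790) = -3.3123e-05 rad = -6.832″.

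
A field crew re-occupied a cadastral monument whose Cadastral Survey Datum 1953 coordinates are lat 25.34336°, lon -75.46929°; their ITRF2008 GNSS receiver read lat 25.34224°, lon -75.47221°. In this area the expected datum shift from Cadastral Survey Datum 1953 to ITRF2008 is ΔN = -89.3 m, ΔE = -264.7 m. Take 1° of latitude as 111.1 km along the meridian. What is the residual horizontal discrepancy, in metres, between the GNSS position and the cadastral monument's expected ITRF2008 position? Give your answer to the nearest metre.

45 m

Observed coordinate differences: Δφ = -0.00112°, Δλ = -0.00292°.
Converting to metres (1° lat = 111100 m, cos φ = 0.903759): observed ΔN = -124.4 m, observed ΔE = -293.2 m.
Subtracting the expected shift leaves a residual of -124.4 − (-89.3) = -35.1 m north and -293.2 − (-264.7) = -28.5 m east.
Residual distance = √((-35.1)² + (-28.5)²) = 45.2 m.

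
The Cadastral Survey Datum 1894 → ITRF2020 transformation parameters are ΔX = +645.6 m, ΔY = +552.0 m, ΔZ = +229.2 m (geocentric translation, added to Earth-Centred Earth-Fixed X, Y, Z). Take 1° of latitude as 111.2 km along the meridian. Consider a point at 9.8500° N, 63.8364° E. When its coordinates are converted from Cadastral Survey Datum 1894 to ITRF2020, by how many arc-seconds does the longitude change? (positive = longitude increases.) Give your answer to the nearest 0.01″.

Δλ = -11.04″

sin φ = 0.171069, cos φ = 0.985259, sin λ = 0.897539, cos λ = 0.440936.
East component: ΔE = −sin λ·ΔX + cos λ·ΔY = −(0.897539)(645.6) + (0.440936)(552.0) = -336.05 m.
1° of latitude spans 111200 m; at latitude φ, 1° of longitude spans that × cos φ = 109560.8 m, so Δλ = -336.05 / 109560.8 × 3600 = -11.042″.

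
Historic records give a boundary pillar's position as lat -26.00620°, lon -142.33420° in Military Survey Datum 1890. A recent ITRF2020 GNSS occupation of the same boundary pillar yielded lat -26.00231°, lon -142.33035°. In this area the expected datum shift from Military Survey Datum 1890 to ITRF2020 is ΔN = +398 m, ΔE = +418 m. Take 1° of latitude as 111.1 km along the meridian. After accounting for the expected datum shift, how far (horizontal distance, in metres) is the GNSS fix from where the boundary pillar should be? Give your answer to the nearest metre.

48 m

Observed coordinate differences: Δφ = +0.00389°, Δλ = +0.00385°.
Converting to metres (1° lat = 111100 m, cos φ = 0.898747): observed ΔN = 432.2 m, observed ΔE = 384.4 m.
Subtracting the expected shift leaves a residual of 432.2 − (398) = 34.2 m north and 384.4 − (418) = -33.6 m east.
Residual distance = √(34.2² + (-33.6)²) = 47.9 m.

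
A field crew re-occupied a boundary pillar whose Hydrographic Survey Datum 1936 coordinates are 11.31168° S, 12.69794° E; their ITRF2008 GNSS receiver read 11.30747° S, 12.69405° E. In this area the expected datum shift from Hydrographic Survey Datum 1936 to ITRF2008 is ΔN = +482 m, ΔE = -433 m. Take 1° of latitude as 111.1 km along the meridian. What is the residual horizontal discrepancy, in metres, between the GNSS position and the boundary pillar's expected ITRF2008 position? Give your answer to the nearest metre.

17 m

Observed coordinate differences: Δφ = +0.00421°, Δλ = -0.00389°.
Converting to metres (1° lat = 111100 m, cos φ = 0.980575): observed ΔN = 467.7 m, observed ΔE = -423.8 m.
Subtracting the expected shift leaves a residual of 467.7 − (482) = -14.3 m north and -423.8 − (-433) = 9.2 m east.
Residual distance = √((-14.3)² + 9.2²) = 17.0 m.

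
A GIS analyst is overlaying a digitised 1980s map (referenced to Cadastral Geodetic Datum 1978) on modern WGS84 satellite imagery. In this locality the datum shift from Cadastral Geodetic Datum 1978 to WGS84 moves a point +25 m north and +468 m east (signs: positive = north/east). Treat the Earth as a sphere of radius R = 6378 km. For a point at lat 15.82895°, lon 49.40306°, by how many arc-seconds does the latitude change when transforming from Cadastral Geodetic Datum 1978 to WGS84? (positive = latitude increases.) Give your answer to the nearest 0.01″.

On a sphere of radius R, 1 rad of latitude = R, so Δφ = ΔN / R = 25.0 / 6378000 = 3.9197e-06 rad = 0.809″.

Δφ = 0.81″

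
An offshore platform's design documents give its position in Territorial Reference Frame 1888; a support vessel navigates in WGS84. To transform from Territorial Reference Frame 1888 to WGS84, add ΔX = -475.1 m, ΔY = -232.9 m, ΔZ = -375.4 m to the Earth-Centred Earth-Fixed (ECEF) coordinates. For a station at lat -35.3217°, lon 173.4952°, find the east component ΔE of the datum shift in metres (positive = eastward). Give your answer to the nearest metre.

ΔE = 285 m

At φ = -35.3217°, λ = 173.4952°: sin φ = -0.578167, cos φ = 0.815919, sin λ = 0.113286, cos λ = -0.993562.
ΔE = −sin λ·ΔX + cos λ·ΔY = −(0.113286)·(-475.1) + (-0.993562)·(-232.9) = 285.22 m.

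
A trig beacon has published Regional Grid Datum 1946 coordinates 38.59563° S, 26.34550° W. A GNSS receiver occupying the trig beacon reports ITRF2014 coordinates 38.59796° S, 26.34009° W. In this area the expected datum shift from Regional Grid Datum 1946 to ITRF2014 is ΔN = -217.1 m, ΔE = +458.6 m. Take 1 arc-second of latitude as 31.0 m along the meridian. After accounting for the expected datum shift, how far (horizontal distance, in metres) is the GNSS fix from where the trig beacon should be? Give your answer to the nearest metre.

45 m

Observed coordinate differences: Δφ = -0.00233°, Δλ = +0.00541°.
Converting to metres (1° lat = 111600 m, cos φ = 0.781568): observed ΔN = -260.0 m, observed ΔE = 471.9 m.
Subtracting the expected shift leaves a residual of -260.0 − (-217.1) = -42.9 m north and 471.9 − (458.6) = 13.3 m east.
Residual distance = √((-42.9)² + 13.3²) = 44.9 m.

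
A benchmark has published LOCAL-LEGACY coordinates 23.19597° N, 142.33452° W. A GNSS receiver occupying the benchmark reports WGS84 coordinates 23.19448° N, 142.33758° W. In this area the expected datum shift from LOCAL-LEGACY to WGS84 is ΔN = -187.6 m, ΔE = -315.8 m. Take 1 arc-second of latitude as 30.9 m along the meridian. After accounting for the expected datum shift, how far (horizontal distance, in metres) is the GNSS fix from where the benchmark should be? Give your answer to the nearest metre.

22 m

Observed coordinate differences: Δφ = -0.00149°, Δλ = -0.00306°.
Converting to metres (1° lat = 111240 m, cos φ = 0.919163): observed ΔN = -165.7 m, observed ΔE = -312.9 m.
Subtracting the expected shift leaves a residual of -165.7 − (-187.6) = 21.9 m north and -312.9 − (-315.8) = 2.9 m east.
Residual distance = √(21.9² + 2.9²) = 22.0 m.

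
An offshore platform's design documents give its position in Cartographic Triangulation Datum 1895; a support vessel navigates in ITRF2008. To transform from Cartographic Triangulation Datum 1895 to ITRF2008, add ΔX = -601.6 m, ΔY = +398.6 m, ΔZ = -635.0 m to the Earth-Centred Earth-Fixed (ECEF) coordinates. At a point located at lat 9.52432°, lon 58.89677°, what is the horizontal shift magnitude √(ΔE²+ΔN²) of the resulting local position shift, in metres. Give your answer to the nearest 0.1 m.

At φ = 9.52432°, λ = 58.89677°: sin φ = 0.165466, cos φ = 0.986215, sin λ = 0.856238, cos λ = 0.516582.
ΔE = −sin λ·ΔX + cos λ·ΔY = −(0.856238)·(-601.6) + (0.516582)·(398.6) = 721.02 m.
ΔN = −sin φ cos λ·ΔX − sin φ sin λ·ΔY + cos φ·ΔZ = −(0.165466)(0.516582)(-601.6) − (0.165466)(0.856238)(398.6) + (0.986215)(-635.0) = -631.30 m.
Horizontal magnitude = √(ΔE² + ΔN²) = √(721.02² + (-631.30)²) = 958.34 m.

958.3 m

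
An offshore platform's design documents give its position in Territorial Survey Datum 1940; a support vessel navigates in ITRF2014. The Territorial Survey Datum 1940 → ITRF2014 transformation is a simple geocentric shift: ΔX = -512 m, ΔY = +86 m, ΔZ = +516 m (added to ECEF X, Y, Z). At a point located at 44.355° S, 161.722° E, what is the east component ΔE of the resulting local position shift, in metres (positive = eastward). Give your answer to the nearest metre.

The local east axis at (φ, λ) is (−sin λ, cos λ, 0), so ΔE = −sin(161.722°)·(-512) + cos(161.722°)·86 = 78.92 m.

ΔE = 79 m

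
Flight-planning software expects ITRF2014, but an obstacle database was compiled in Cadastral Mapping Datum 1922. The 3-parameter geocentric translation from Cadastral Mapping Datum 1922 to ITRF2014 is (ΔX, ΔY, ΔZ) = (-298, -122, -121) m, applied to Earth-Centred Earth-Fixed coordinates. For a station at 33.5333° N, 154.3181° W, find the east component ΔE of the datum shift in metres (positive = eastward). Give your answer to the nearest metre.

The local east axis at (φ, λ) is (−sin λ, cos λ, 0), so ΔE = −sin(-154.3181°)·(-298) + cos(-154.3181°)·(-122) = -19.20 m.

ΔE = -19 m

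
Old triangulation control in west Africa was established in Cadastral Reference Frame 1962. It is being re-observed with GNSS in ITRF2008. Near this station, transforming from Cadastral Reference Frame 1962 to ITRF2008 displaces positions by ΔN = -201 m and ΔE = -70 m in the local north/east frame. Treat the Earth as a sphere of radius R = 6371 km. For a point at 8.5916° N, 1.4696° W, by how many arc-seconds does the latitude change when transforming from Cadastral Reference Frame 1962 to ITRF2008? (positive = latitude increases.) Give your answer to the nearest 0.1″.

On a sphere of radius R, 1 rad of latitude = R, so Δφ = ΔN / R = -201.0 / 6371000 = -3.1549e-05 rad = -6.507″.

Δφ = -6.5″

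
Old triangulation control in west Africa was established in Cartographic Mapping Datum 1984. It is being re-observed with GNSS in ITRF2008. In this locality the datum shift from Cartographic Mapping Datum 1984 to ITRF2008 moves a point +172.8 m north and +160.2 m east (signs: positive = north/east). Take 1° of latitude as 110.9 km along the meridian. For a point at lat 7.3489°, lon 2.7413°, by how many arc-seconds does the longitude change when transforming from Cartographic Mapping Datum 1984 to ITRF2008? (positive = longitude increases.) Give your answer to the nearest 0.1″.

Δλ = 5.2″

At latitude 7.3489°, cos φ = 0.991786.
1° of longitude at this latitude = 110.9 × cos φ = 109.99 km, so Δλ = 160.2 / 109989.0 = 0.0014565° = 5.243″.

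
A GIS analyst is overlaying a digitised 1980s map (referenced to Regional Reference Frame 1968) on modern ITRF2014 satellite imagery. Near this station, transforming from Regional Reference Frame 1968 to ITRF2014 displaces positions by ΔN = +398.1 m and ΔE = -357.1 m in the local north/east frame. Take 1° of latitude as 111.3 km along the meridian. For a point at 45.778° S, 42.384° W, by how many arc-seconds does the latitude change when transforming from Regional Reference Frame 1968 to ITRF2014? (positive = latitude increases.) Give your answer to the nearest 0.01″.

Δφ = 12.88″

1° of latitude = 111.3 km, so Δφ = 398.1 / 111300 = 0.0035768° = 12.877″.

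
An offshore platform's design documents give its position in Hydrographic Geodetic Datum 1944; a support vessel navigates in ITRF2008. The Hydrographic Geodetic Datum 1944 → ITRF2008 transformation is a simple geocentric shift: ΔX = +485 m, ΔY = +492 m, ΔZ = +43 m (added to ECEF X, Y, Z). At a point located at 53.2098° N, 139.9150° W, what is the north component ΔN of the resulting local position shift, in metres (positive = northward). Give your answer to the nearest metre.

The local north axis is (−sin φ cos λ, −sin φ sin λ, cos φ), giving ΔN = 297.164 + 253.712 + 25.752 = 576.63 m.

ΔN = 577 m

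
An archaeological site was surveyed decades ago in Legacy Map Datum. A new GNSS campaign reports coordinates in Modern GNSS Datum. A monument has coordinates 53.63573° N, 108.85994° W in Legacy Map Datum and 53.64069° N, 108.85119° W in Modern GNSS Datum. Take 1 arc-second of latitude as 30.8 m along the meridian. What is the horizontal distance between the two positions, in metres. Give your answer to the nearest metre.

Δφ = 53.64069° − 53.63573° = +0.00496°; Δλ = -108.85119° − -108.85994° = +0.00875°.
1° of latitude = 3600 × 30.80 = 110880 m.
ΔN = Δφ × 110880 = 550.0 m; ΔE = Δλ × 110880 × cos(53.63573°) = +0.00875 × 110880 × 0.592917 = 575.2 m.
Distance = √(ΔE² + ΔN²) = √(575.2² + 550.0²) = 795.8 m.

796 m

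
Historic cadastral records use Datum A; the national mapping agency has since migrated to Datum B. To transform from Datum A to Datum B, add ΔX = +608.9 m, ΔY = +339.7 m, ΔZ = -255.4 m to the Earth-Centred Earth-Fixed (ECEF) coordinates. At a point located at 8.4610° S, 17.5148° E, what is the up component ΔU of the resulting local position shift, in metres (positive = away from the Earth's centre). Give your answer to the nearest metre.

At φ = -8.4610°, λ = 17.5148°: sin φ = -0.147136, cos φ = 0.989116, sin λ = 0.300952, cos λ = 0.953639.
ΔU = cos φ cos λ·ΔX + cos φ sin λ·ΔY + sin φ·ΔZ = (0.989116)(0.953639)(608.9) + (0.989116)(0.300952)(339.7) + (-0.147136)(-255.4) = 713.05 m.

ΔU = 713 m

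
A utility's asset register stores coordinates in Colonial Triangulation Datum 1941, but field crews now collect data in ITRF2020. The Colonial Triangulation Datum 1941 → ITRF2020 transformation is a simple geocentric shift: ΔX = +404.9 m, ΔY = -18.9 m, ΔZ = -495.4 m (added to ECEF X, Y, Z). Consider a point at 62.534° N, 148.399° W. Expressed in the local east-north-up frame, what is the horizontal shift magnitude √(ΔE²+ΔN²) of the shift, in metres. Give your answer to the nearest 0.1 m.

The local east axis at (φ, λ) is (−sin λ, cos λ, 0), so ΔE = −sin(-148.399°)·404.9 + cos(-148.399°)·(-18.9) = 228.27 m.
The local north axis is (−sin φ cos λ, −sin φ sin λ, cos φ), giving ΔN = 305.989 − 8.787 − 228.489 = 68.71 m.
Horizontal magnitude = √(ΔE² + ΔN²) = √(228.27² + 68.71²) = 238.38 m.

238.4 m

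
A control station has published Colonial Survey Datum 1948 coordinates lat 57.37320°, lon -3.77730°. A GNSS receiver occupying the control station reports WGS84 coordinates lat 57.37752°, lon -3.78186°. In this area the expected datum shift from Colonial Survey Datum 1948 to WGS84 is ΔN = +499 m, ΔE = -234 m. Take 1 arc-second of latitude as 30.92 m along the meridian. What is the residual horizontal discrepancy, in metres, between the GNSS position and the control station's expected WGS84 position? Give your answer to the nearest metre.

Observed coordinate differences: Δφ = +0.00432°, Δλ = -0.00456°.
Converting to metres (1° lat = 111312 m, cos φ = 0.539165): observed ΔN = 480.9 m, observed ΔE = -273.7 m.
Subtracting the expected shift leaves a residual of 480.9 − (499) = -18.1 m north and -273.7 − (-234) = -39.7 m east.
Residual distance = √((-18.1)² + (-39.7)²) = 43.6 m.

44 m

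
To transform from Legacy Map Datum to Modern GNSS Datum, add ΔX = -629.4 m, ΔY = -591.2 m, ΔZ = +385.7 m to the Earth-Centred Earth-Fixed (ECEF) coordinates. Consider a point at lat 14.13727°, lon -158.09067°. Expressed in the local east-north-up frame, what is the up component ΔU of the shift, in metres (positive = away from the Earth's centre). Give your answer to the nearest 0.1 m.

The local up (radial) axis is (cos φ cos λ, cos φ sin λ, sin φ), giving ΔU = 566.256 + 213.918 + 94.206 = 874.38 m.

ΔU = 874.4 m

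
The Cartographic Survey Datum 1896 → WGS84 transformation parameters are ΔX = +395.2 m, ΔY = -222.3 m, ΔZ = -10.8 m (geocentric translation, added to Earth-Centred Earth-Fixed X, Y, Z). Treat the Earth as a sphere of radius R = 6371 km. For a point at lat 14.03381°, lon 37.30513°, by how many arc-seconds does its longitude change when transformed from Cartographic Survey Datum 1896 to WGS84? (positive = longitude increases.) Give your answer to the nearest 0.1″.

sin φ = 0.242494, cos φ = 0.970153, sin λ = 0.606060, cos λ = 0.795419.
East component: ΔE = −sin λ·ΔX + cos λ·ΔY = −(0.606060)(395.2) + (0.795419)(-222.3) = -416.34 m.
1° of latitude spans πR/180 = 111195 m; at latitude φ, 1° of longitude spans that × cos φ = 107876.1 m, so Δλ = -416.34 / 107876.1 × 3600 = -13.894″.

Δλ = -13.9″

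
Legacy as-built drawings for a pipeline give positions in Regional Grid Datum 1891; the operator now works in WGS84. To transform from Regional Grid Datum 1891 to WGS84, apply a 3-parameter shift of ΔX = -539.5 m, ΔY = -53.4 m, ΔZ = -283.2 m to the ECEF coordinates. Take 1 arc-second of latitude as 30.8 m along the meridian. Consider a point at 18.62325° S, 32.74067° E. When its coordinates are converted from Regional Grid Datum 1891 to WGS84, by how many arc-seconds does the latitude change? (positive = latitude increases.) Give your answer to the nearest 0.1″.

Δφ = -13.7″

sin φ = -0.319344, cos φ = 0.947639, sin λ = 0.540838, cos λ = 0.841127.
North component: ΔN = −sin φ cos λ·ΔX − sin φ sin λ·ΔY + cos φ·ΔZ = −(-0.319344)(0.841127)(-539.5) − (-0.319344)(0.540838)(-53.4) + (0.947639)(-283.2) = -422.51 m.
1° of latitude spans 3600 × 30.80 = 110880 m, so Δφ = -422.51 / 110880 × 3600 = -13.718″.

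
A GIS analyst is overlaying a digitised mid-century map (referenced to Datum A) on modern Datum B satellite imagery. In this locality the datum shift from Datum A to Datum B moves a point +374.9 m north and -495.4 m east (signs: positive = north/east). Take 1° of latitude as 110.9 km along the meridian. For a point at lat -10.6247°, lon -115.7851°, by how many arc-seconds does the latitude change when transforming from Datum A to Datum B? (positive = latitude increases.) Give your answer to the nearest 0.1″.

1° of latitude = 110.9 km, so Δφ = 374.9 / 110900 = 0.0033805° = 12.170″.

Δφ = 12.2″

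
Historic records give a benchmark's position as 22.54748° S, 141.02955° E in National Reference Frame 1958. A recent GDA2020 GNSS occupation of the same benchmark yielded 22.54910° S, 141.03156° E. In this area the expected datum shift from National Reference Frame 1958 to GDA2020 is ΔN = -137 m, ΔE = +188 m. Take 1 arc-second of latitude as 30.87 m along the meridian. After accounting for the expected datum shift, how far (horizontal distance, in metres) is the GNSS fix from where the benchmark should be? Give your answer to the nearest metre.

Observed coordinate differences: Δφ = -0.00162°, Δλ = +0.00201°.
Converting to metres (1° lat = 111132 m, cos φ = 0.923562): observed ΔN = -180.0 m, observed ΔE = 206.3 m.
Subtracting the expected shift leaves a residual of -180.0 − (-137) = -43.0 m north and 206.3 − (188) = 18.3 m east.
Residual distance = √((-43.0)² + 18.3²) = 46.8 m.

47 m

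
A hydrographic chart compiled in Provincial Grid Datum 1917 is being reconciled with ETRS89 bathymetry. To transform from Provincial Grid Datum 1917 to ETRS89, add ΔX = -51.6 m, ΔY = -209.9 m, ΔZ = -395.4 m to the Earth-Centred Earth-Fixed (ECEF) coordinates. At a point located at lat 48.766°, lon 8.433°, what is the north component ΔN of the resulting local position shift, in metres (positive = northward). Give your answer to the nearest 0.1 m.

At φ = 48.766°, λ = 8.433°: sin φ = 0.752024, cos φ = 0.659136, sin λ = 0.146653, cos λ = 0.989188.
ΔN = −sin φ cos λ·ΔX − sin φ sin λ·ΔY + cos φ·ΔZ = −(0.752024)(0.989188)(-51.6) − (0.752024)(0.146653)(-209.9) + (0.659136)(-395.4) = -199.09 m.

ΔN = -199.1 m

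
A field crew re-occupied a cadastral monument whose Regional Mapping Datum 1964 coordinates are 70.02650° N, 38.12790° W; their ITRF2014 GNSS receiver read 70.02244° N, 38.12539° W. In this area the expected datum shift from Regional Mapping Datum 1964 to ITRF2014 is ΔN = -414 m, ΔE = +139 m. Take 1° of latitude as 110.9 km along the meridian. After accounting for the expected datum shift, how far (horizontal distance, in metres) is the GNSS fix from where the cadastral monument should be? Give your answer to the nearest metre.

Observed coordinate differences: Δφ = -0.00406°, Δλ = +0.00251°.
Converting to metres (1° lat = 110900 m, cos φ = 0.341585): observed ΔN = -450.3 m, observed ΔE = 95.1 m.
Subtracting the expected shift leaves a residual of -450.3 − (-414) = -36.3 m north and 95.1 − (139) = -43.9 m east.
Residual distance = √((-36.3)² + (-43.9)²) = 56.9 m.

57 m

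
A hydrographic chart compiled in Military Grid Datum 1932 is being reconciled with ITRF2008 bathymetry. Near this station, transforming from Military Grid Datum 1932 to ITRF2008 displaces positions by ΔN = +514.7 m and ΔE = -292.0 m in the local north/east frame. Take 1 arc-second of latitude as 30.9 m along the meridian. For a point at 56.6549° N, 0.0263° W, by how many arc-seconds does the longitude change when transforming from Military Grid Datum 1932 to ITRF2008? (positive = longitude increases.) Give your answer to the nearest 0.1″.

At latitude 56.6549°, cos φ = 0.549681.
1″ of longitude at this latitude = 30.90 × cos φ = 16.9851 m, so Δλ = -292.0 / 16.9851 = -17.192″.

Δλ = -17.2″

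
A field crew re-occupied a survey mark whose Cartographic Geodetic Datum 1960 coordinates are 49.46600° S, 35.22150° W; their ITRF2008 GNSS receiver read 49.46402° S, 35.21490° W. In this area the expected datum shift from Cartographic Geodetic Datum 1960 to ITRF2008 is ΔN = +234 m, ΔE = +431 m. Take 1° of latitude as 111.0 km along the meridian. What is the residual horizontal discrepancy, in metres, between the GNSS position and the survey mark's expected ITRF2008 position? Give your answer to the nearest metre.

Observed coordinate differences: Δφ = +0.00198°, Δλ = +0.00660°.
Converting to metres (1° lat = 111000 m, cos φ = 0.649899): observed ΔN = 219.8 m, observed ΔE = 476.1 m.
Subtracting the expected shift leaves a residual of 219.8 − (234) = -14.2 m north and 476.1 − (431) = 45.1 m east.
Residual distance = √((-14.2)² + 45.1²) = 47.3 m.

47 m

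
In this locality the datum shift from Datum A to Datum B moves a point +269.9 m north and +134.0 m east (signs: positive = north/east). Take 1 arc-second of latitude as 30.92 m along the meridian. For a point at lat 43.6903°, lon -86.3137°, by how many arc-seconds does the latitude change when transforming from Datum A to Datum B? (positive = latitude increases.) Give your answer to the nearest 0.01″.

Δφ = 8.73″

1″ of latitude = 30.92 m, so Δφ = 269.9 / 30.92 = 8.729″.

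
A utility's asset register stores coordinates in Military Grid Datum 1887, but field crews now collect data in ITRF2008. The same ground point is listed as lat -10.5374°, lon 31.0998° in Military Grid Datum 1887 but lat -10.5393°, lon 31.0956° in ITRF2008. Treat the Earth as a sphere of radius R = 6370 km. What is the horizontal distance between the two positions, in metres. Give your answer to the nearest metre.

505 m

Δφ = -10.5393° − -10.5374° = -0.0019°; Δλ = 31.0956° − 31.0998° = -0.0042°.
1° along a meridian = πR/180 = 111177 m.
ΔN = Δφ × 111177 = -211.2 m; ΔE = Δλ × 111177 × cos(-10.5374°) = -0.0042 × 111177 × 0.983136 = -459.1 m.
Distance = √(ΔE² + ΔN²) = √((-459.1)² + (-211.2)²) = 505.3 m.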